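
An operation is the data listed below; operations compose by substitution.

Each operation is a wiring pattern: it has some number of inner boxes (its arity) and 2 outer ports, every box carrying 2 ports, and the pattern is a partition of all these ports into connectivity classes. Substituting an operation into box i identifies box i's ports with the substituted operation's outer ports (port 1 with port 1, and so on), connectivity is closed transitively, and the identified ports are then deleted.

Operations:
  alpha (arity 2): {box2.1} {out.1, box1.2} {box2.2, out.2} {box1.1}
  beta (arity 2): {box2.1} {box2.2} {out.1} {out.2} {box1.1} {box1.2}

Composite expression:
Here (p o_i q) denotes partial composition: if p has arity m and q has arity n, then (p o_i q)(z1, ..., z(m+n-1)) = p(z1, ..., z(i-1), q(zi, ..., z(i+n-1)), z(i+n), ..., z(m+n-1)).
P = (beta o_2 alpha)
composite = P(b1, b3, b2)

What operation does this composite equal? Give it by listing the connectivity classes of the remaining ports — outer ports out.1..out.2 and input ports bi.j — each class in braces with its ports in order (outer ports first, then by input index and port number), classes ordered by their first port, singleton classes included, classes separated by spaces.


{out.1} {out.2} {b1.1} {b1.2} {b2.1} {b2.2} {b3.1} {b3.2}

Reachability decides: close wires over beta-identified ports.
after alpha, the pattern on (b3, b2) reads {out.1, b3.2} {out.2, b2.2} {b2.1} {b3.1} (out.j = its outer ports)
after beta, the pattern on (b1, b3, b2) reads {out.1} {out.2} {b1.1} {b1.2} {b2.1} {b2.2} {b3.1} {b3.2} (out.j = its outer ports)


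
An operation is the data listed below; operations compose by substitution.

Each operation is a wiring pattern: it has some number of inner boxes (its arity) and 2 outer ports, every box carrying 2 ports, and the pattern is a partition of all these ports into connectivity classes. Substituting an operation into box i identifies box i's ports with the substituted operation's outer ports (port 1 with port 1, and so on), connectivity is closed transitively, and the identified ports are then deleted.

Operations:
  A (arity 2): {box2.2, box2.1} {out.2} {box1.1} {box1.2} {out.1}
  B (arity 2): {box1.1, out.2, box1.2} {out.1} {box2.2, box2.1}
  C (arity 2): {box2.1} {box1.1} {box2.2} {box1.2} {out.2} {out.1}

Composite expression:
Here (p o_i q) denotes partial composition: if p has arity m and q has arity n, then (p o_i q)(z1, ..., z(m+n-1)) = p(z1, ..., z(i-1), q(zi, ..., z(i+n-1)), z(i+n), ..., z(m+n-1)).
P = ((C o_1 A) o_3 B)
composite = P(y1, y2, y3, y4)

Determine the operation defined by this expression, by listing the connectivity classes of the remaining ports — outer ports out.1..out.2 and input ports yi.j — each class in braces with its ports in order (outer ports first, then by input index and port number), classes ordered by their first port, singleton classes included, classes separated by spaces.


Reachability decides: close wires over C-identified ports.
the subtree at A composes to {out.1} {out.2} {y1.1} {y1.2} {y2.1, y2.2} on (y1, y2); out.j = own outer ports
the subtree at B composes to {out.1} {out.2, y3.1, y3.2} {y4.1, y4.2} on (y3, y4); out.j = own outer ports
the subtree at C composes to {out.1} {out.2} {y1.1} {y1.2} {y2.1, y2.2} {y3.1, y3.2} {y4.1, y4.2} on (y1, y2, y3, y4); out.j = own outer ports

{out.1} {out.2} {y1.1} {y1.2} {y2.1, y2.2} {y3.1, y3.2} {y4.1, y4.2}


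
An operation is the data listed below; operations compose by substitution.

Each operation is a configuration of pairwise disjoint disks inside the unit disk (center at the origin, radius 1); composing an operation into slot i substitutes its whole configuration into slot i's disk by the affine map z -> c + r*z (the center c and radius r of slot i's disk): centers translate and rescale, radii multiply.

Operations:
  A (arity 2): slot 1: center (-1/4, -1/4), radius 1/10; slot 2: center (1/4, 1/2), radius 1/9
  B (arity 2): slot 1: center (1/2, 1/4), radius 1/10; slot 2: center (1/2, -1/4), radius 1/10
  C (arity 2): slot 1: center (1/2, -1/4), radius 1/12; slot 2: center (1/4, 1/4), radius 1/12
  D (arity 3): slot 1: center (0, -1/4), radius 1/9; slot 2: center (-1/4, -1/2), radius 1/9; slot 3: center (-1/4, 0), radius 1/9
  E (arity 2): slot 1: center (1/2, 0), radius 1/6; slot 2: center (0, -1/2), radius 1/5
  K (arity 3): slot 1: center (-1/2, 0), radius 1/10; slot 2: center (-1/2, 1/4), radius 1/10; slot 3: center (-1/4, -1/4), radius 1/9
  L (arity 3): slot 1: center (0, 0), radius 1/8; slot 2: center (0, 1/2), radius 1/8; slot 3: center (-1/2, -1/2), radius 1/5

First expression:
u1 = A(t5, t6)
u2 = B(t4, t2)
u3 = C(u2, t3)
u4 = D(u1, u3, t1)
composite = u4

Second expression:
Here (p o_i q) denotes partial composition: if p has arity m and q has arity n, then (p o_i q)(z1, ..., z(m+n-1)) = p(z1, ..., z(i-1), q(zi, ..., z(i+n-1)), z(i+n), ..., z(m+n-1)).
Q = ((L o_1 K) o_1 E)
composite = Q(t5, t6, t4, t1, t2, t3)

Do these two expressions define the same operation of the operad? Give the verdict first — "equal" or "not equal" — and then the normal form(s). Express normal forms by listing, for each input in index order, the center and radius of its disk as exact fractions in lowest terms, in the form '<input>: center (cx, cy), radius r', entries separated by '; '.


In normal form, the first expression is t1: center (-1/4, 0), radius 1/9; t2: center (-41/216, -229/432), radius 1/1080; t3: center (-2/9, -17/36), radius 1/108; t4: center (-41/216, -227/432), radius 1/1080; t5: center (-1/36, -5/18), radius 1/90; t6: center (1/36, -7/36), radius 1/81
In normal form, the second expression is t1: center (-1/32, -1/32), radius 1/72; t2: center (0, 1/2), radius 1/8; t3: center (-1/2, -1/2), radius 1/5; t4: center (-1/16, 1/32), radius 1/80; t5: center (-9/160, 0), radius 1/480; t6: center (-1/16, -1/160), radius 1/400
The forms do not match — not equal.

not equal — first t1: center (-1/4, 0), radius 1/9; t2: center (-41/216, -229/432), radius 1/1080; t3: center (-2/9, -17/36), radius 1/108; t4: center (-41/216, -227/432), radius 1/1080; t5: center (-1/36, -5/18), radius 1/90; t6: center (1/36, -7/36), radius 1/81, second t1: center (-1/32, -1/32), radius 1/72; t2: center (0, 1/2), radius 1/8; t3: center (-1/2, -1/2), radius 1/5; t4: center (-1/16, 1/32), radius 1/80; t5: center (-9/160, 0), radius 1/480; t6: center (-1/16, -1/160), radius 1/400


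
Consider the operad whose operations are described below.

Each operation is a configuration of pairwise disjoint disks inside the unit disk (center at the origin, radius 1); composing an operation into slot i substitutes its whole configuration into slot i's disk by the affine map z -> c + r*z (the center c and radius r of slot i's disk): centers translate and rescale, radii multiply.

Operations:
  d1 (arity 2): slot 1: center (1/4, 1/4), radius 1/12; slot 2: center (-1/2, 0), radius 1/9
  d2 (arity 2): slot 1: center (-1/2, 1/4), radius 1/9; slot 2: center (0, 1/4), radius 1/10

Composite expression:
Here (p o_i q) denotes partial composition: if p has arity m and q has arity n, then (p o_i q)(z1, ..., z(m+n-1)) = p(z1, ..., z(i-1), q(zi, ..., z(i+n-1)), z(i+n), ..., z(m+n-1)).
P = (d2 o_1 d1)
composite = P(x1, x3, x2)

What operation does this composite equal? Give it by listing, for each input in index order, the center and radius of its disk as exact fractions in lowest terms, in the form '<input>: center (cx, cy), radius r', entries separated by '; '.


x1: center (-17/36, 5/18), radius 1/108; x2: center (0, 1/4), radius 1/10; x3: center (-5/9, 1/4), radius 1/81

Only the slot chain above each x matters under d2; compose those maps.
input x1: applying the 2 nested substitutions gives center (-17/36, 5/18), radius 1/108
input x3: applying the 2 nested substitutions gives center (-5/9, 1/4), radius 1/81
input x2: applying the 1 nested substitution gives center (0, 1/4), radius 1/10


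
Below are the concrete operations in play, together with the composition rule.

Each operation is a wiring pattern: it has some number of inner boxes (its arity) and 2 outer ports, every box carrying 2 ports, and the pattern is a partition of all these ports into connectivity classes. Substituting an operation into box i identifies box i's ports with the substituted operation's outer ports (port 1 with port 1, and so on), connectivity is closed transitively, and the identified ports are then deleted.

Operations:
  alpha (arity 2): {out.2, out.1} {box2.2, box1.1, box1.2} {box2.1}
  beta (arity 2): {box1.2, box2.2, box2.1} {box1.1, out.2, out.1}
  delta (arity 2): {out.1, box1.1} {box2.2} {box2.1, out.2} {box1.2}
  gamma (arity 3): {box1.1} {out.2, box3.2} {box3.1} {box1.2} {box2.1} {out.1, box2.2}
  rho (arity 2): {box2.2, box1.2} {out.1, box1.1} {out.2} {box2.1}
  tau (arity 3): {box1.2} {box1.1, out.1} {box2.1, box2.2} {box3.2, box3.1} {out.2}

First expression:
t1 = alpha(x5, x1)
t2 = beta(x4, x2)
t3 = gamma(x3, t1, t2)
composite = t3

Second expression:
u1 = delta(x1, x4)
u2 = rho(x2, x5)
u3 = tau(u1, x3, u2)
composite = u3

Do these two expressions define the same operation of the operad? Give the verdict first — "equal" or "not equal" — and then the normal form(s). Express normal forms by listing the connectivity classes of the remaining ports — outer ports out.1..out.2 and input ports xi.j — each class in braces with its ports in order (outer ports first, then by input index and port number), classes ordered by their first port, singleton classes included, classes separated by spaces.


not equal; first: {out.1} {out.2, x4.1} {x1.1} {x1.2, x5.1, x5.2} {x2.1, x2.2, x4.2} {x3.1} {x3.2}; second: {out.1, x1.1} {out.2} {x1.2} {x2.1} {x2.2, x5.2} {x3.1, x3.2} {x4.1} {x4.2} {x5.1}


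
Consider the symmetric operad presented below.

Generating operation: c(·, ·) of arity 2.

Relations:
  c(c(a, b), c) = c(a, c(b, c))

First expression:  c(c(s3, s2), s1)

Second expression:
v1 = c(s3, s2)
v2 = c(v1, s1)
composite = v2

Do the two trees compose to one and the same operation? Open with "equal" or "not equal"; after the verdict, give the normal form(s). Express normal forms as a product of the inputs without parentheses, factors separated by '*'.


equal: each reduces to s3 * s2 * s1


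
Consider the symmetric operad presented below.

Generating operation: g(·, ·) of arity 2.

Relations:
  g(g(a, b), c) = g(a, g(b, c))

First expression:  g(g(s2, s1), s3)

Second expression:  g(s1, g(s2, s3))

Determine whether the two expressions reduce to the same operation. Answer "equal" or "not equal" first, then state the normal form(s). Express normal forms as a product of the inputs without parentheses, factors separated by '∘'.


not equal; first: s2 ∘ s1 ∘ s3; second: s1 ∘ s2 ∘ s3

Normal form of the first expression: s2 ∘ s1 ∘ s3
Normal form of the second expression: s1 ∘ s2 ∘ s3
No match — not equal.


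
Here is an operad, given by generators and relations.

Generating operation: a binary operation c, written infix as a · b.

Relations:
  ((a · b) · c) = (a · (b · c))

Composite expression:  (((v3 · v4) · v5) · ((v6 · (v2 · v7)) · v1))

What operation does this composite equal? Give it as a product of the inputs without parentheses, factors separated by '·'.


v3 · v4 · v5 · v6 · v2 · v7 · v1


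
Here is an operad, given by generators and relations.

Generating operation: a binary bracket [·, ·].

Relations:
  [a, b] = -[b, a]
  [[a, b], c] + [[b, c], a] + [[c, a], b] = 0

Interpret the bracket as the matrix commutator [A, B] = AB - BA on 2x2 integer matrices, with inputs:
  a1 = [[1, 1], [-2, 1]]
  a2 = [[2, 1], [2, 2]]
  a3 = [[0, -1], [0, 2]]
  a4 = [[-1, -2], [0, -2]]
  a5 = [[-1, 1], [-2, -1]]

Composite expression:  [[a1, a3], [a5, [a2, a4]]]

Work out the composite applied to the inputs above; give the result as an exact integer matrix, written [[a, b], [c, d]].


[a1, a3] = [[-2, 2], [4, 2]]
[a2, a4] = [[4, -1], [2, -4]]
[a5, [a2, a4]] = [[0, -8], [-16, 0]]
[[a1, a3], [a5, [a2, a4]]] = [[0, 32], [-64, 0]]

[[0, 32], [-64, 0]]


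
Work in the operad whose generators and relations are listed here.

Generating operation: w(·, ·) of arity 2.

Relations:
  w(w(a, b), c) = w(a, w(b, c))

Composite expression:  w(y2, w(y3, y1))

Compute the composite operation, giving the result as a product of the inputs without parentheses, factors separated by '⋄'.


Key point: w is associative — brackets drop, the y-order remains.
w(y3, y1) reduces to y3 ⋄ y1
w(y2, w(y3, y1)) reduces to y2 ⋄ y3 ⋄ y1

y2 ⋄ y3 ⋄ y1


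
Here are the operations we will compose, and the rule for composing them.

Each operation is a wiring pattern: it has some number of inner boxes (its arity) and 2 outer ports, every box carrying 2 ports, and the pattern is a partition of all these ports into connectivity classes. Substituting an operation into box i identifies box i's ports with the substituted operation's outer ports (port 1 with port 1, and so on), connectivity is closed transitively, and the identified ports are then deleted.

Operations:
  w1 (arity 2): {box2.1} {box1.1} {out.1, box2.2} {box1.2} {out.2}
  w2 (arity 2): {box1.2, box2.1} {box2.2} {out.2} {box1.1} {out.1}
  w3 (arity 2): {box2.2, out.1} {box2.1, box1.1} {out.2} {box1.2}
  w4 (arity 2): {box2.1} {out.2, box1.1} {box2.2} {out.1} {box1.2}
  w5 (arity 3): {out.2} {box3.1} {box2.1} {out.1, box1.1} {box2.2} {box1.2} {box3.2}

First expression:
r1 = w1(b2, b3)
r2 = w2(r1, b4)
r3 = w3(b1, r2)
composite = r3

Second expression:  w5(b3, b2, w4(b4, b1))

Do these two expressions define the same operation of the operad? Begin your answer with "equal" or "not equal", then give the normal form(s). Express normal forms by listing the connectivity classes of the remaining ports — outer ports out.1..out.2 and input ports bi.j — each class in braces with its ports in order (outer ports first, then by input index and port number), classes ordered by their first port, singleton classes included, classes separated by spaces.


not equal; first: {out.1} {out.2} {b1.1} {b1.2} {b2.1} {b2.2} {b3.1} {b3.2} {b4.1} {b4.2}; second: {out.1, b3.1} {out.2} {b1.1} {b1.2} {b2.1} {b2.2} {b3.2} {b4.1} {b4.2}


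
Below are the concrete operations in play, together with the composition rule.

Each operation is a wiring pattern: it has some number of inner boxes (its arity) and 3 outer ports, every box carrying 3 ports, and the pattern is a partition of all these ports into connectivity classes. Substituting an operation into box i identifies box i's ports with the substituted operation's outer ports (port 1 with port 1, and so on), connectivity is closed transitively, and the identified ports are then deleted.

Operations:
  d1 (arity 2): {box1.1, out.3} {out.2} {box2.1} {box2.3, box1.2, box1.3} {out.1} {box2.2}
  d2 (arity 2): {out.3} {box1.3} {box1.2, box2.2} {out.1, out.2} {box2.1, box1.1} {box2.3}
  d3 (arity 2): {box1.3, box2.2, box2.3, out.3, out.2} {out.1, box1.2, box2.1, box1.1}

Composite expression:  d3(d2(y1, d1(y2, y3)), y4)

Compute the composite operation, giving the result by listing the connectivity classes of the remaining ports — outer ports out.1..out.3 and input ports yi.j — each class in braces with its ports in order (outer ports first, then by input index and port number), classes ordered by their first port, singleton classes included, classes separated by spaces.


{out.1, y4.1} {out.2, out.3, y4.2, y4.3} {y1.1} {y1.2} {y1.3} {y2.1} {y2.2, y2.3, y3.3} {y3.1} {y3.2}

Treat the ports identified at d3 as solder joints: merge, then drop.
stage d1: inputs (y2, y3), connectivity {out.1} {out.2} {out.3, y2.1} {y2.2, y2.3, y3.3} {y3.1} {y3.2}, out.j its boundary
stage d2: inputs (y1, y2, y3), connectivity {out.1, out.2} {out.3} {y1.1} {y1.2} {y1.3} {y2.1} {y2.2, y2.3, y3.3} {y3.1} {y3.2}, out.j its boundary
stage d3: inputs (y1, y2, y3, y4), connectivity {out.1, y4.1} {out.2, out.3, y4.2, y4.3} {y1.1} {y1.2} {y1.3} {y2.1} {y2.2, y2.3, y3.3} {y3.1} {y3.2}, out.j its boundary


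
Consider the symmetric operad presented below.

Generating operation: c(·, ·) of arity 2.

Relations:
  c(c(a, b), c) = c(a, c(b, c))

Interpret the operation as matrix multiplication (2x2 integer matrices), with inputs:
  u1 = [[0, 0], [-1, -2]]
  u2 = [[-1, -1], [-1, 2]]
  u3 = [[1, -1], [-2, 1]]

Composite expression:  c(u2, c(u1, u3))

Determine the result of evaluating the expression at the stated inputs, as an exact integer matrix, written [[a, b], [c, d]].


[[-3, 1], [6, -2]]

c(u1, u3) = [[0, 0], [3, -1]]
c(u2, c(u1, u3)) = [[-3, 1], [6, -2]]


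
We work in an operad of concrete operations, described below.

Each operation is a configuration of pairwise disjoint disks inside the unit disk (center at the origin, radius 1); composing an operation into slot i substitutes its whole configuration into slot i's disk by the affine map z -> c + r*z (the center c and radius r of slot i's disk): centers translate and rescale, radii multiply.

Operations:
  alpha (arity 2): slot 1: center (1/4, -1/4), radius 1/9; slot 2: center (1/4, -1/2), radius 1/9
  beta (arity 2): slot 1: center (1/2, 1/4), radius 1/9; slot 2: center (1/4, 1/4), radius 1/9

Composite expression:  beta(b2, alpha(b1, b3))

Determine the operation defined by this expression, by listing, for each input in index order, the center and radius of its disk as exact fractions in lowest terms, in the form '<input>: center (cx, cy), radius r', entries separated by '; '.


b1: center (5/18, 2/9), radius 1/81; b2: center (1/2, 1/4), radius 1/9; b3: center (5/18, 7/36), radius 1/81

Each b-disk chains the slot maps above it in beta; radii multiply.
b2: after 1 affine step, its disk has center (1/2, 1/4), radius 1/9
b1: after 2 affine steps, its disk has center (5/18, 2/9), radius 1/81
b3: after 2 affine steps, its disk has center (5/18, 7/36), radius 1/81


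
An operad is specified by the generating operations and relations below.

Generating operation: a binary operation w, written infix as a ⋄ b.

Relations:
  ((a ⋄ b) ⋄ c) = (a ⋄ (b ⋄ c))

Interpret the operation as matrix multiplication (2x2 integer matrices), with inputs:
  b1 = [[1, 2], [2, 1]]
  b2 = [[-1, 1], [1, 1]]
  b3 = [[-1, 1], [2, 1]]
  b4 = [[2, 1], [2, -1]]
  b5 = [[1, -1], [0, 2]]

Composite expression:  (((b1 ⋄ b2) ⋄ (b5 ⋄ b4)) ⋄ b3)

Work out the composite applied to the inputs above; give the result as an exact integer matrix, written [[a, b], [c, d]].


[[-20, 8], [-28, 4]]

(b1 ⋄ b2) = [[1, 3], [-1, 3]]
(b5 ⋄ b4) = [[0, 2], [4, -2]]
((b1 ⋄ b2) ⋄ (b5 ⋄ b4)) = [[12, -4], [12, -8]]
(((b1 ⋄ b2) ⋄ (b5 ⋄ b4)) ⋄ b3) = [[-20, 8], [-28, 4]]


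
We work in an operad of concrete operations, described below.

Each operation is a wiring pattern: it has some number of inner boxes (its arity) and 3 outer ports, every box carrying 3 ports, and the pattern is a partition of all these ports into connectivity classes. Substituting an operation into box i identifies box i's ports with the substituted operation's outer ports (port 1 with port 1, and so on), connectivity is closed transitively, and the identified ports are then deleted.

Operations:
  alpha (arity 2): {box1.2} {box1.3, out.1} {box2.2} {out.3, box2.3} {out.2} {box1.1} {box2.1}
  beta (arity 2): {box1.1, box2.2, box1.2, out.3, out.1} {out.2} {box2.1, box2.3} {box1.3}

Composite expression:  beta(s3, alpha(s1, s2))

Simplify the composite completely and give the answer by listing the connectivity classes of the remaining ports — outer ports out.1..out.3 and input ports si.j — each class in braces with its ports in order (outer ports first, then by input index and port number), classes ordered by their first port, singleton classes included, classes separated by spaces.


{out.1, out.3, s3.1, s3.2} {out.2} {s1.1} {s1.2} {s1.3, s2.3} {s2.1} {s2.2} {s3.3}


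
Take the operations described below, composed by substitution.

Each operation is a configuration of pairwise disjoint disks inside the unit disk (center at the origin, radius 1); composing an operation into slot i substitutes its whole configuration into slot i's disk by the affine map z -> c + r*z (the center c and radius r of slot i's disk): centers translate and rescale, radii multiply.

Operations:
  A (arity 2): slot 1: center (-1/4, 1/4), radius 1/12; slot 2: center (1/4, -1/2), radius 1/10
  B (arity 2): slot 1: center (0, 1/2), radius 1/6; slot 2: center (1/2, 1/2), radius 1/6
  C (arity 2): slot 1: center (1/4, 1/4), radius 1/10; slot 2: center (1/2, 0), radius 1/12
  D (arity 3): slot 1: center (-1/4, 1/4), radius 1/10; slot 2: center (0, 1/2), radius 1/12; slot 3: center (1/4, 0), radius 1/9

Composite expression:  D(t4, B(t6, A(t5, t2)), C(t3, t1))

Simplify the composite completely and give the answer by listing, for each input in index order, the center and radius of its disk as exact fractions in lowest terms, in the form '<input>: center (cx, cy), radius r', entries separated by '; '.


Each t-disk chains the slot maps above it in D; radii multiply.
t4 passes through 1 substitution, ending at center (-1/4, 1/4), radius 1/10
t6 passes through 2 substitutions, ending at center (0, 13/24), radius 1/72
t5 passes through 3 substitutions, ending at center (11/288, 157/288), radius 1/864
t2 passes through 3 substitutions, ending at center (13/288, 77/144), radius 1/720
t3 passes through 2 substitutions, ending at center (5/18, 1/36), radius 1/90
t1 passes through 2 substitutions, ending at center (11/36, 0), radius 1/108

t1: center (11/36, 0), radius 1/108; t2: center (13/288, 77/144), radius 1/720; t3: center (5/18, 1/36), radius 1/90; t4: center (-1/4, 1/4), radius 1/10; t5: center (11/288, 157/288), radius 1/864; t6: center (0, 13/24), radius 1/72


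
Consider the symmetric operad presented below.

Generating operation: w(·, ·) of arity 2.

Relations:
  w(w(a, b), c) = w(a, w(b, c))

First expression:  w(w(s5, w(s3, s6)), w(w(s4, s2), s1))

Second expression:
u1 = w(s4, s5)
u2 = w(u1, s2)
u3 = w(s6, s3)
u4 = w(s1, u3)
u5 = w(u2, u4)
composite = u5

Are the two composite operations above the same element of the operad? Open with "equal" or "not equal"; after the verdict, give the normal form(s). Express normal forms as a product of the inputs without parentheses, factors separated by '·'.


not equal; first: s5 · s3 · s6 · s4 · s2 · s1; second: s4 · s5 · s2 · s1 · s6 · s3

Reducing the first expression gives s5 · s3 · s6 · s4 · s2 · s1
Reducing the second expression gives s4 · s5 · s2 · s1 · s6 · s3
The normal forms differ: not equal.


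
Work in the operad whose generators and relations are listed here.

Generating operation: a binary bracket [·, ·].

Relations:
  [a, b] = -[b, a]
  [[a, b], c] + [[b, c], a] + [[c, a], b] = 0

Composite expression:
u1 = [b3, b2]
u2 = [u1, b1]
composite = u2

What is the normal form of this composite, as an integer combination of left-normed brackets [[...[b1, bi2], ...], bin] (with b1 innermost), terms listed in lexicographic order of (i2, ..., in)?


[[b1, b2], b3] - [[b1, b3], b2]

Antisymmetry and Jacobi reduce to b1-anchored left-normed brackets.
Composite bracket: [[b3, b2], b1]
Applying ab - ba throughout gives 4 signed words (2^2 = 4).
Only words starting with b1 matter:
  from b1b2b3, sign +1: term +[[b1, b2], b3]
  from b1b3b2, sign -1: term -[[b1, b3], b2]


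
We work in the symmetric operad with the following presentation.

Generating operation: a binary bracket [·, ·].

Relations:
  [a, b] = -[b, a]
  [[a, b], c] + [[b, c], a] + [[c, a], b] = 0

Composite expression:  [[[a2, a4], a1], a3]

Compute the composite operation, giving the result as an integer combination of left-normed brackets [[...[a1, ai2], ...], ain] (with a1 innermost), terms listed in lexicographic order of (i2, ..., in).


-[[[a1, a2], a4], a3] + [[[a1, a4], a2], a3]

In the tensor algebra, words opening a1 carry the a1-anchored form.
Composite bracket: [[[a2, a4], a1], a3]
Full expansion: 8 signed words from ab - ba (2^3 = 8).
Coefficients come from the a1-initial words:
  sign of a1a2a4a3 is -1, so it contributes -[[[a1, a2], a4], a3]
  sign of a1a4a2a3 is +1, so it contributes +[[[a1, a4], a2], a3]


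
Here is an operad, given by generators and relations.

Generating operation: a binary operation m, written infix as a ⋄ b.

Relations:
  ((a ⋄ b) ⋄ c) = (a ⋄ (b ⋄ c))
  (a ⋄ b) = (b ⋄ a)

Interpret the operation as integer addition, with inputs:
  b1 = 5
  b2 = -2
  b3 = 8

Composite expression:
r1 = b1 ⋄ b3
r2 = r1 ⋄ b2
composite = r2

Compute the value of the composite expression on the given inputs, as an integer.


11

(b1 ⋄ b3) = 13
((b1 ⋄ b3) ⋄ b2) = 11


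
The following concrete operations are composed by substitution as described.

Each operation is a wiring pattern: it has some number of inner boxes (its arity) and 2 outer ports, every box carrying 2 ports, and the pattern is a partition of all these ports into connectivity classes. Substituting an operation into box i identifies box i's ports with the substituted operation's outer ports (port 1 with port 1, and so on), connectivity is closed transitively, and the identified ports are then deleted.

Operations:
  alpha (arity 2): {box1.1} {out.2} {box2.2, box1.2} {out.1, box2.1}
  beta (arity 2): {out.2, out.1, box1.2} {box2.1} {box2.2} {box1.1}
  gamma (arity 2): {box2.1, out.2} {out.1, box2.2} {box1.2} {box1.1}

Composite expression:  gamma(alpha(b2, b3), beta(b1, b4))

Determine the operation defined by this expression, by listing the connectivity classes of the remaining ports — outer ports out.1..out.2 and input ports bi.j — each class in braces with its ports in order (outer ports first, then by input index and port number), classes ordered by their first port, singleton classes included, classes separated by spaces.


{out.1, out.2, b1.2} {b1.1} {b2.1} {b2.2, b3.2} {b3.1} {b4.1} {b4.2}

Two ports join when wires chain via gamma-identified ports.
after alpha, the pattern on (b2, b3) reads {out.1, b3.1} {out.2} {b2.1} {b2.2, b3.2} (out.j = its outer ports)
after beta, the pattern on (b1, b4) reads {out.1, out.2, b1.2} {b1.1} {b4.1} {b4.2} (out.j = its outer ports)
after gamma, the pattern on (b2, b3, b1, b4) reads {out.1, out.2, b1.2} {b1.1} {b2.1} {b2.2, b3.2} {b3.1} {b4.1} {b4.2} (out.j = its outer ports)


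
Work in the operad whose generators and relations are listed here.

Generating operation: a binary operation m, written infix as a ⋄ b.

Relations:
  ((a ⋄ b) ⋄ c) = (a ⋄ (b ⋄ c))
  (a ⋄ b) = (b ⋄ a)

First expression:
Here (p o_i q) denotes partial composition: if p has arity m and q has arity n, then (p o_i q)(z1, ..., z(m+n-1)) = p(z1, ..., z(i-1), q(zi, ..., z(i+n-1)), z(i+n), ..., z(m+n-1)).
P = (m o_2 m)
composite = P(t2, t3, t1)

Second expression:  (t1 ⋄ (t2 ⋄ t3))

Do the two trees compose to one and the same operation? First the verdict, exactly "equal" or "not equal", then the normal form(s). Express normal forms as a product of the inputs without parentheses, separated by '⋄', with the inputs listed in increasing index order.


equal; the common form is t1 ⋄ t2 ⋄ t3

The first expression, normalized: t1 ⋄ t2 ⋄ t3
The second expression, normalized: t1 ⋄ t2 ⋄ t3
Identical normal forms: equal.


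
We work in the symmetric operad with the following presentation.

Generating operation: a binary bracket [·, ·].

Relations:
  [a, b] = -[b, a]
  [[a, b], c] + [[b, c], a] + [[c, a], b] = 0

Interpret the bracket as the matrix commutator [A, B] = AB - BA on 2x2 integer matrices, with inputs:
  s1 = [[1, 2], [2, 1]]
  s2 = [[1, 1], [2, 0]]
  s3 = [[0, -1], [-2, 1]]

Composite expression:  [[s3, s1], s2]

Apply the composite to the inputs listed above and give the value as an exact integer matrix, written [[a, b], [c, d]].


[[-6, 6], [-6, 6]]

[s3, s1] = [[2, -2], [2, -2]]
[[s3, s1], s2] = [[-6, 6], [-6, 6]]


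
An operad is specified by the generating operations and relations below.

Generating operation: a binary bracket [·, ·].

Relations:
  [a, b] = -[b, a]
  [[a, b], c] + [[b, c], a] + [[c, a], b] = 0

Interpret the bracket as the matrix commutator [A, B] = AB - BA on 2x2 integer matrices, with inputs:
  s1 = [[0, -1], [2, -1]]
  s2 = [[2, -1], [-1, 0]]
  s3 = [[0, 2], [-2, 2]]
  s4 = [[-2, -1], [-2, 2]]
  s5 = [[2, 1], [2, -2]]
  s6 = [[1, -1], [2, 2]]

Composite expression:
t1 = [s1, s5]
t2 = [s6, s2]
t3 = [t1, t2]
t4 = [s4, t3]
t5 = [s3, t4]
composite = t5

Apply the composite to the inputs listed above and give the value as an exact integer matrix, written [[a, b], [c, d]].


[[924, 252], [1176, -924]]

[s1, s5] = [[-4, 5], [6, 4]]
[s6, s2] = [[3, 3], [3, -3]]
[[s1, s5], [s6, s2]] = [[-3, -54], [60, 3]]
[s4, [[s1, s5], [s6, s2]]] = [[-168, 210], [252, 168]]
[s3, [s4, [[s1, s5], [s6, s2]]]] = [[924, 252], [1176, -924]]


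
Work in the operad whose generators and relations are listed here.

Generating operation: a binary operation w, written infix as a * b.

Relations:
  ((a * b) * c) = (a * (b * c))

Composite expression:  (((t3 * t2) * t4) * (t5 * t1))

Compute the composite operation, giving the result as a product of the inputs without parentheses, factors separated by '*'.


t3 * t2 * t4 * t5 * t1

Every regrouping of w is equal, so read the t-inputs in written order.
(t3 * t2) spells out as t3 * t2
((t3 * t2) * t4) spells out as t3 * t2 * t4
(t5 * t1) spells out as t5 * t1
(((t3 * t2) * t4) * (t5 * t1)) spells out as t3 * t2 * t4 * t5 * t1


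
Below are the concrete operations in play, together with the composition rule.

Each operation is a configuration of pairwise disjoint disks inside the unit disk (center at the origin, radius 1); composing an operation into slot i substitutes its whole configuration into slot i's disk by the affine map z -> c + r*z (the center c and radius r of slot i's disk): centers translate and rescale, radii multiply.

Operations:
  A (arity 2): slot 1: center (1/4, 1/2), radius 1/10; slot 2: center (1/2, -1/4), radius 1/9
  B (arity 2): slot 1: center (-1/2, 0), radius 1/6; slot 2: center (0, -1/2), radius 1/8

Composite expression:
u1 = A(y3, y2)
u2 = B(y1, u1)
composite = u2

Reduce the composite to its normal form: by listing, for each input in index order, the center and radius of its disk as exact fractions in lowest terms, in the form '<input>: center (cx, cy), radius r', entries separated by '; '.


y1: center (-1/2, 0), radius 1/6; y2: center (1/16, -17/32), radius 1/72; y3: center (1/32, -7/16), radius 1/80

Follow each y-input down from B: c' goes to c + r*c', radius to r*r'.
y1 passes through 1 substitution, ending at center (-1/2, 0), radius 1/6
y3 passes through 2 substitutions, ending at center (1/32, -7/16), radius 1/80
y2 passes through 2 substitutions, ending at center (1/16, -17/32), radius 1/72


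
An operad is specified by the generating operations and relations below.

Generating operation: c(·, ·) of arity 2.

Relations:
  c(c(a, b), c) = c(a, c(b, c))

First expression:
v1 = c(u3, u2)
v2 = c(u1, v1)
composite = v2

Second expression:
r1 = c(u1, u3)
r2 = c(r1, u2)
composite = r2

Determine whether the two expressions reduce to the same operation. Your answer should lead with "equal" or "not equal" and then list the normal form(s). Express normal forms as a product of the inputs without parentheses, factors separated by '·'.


equal; both compose to u1 · u3 · u2


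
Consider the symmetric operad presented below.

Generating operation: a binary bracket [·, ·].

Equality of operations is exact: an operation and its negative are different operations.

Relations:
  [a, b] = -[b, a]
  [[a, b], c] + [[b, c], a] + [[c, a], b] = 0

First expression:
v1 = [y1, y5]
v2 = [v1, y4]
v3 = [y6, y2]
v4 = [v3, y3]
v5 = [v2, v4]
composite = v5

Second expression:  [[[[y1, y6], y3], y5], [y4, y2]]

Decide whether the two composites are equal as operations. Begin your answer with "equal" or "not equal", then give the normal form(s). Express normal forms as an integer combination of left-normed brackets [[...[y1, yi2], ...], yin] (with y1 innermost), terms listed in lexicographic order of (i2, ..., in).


not equal: they reduce to -[[[[[y1, y5], y4], y2], y6], y3] + [[[[[y1, y5], y4], y3], y2], y6] - [[[[[y1, y5], y4], y3], y6], y2] + [[[[[y1, y5], y4], y6], y2], y3] and -[[[[[y1, y6], y3], y5], y2], y4] + [[[[[y1, y6], y3], y5], y4], y2]

In normal form, the first expression is -[[[[[y1, y5], y4], y2], y6], y3] + [[[[[y1, y5], y4], y3], y2], y6] - [[[[[y1, y5], y4], y3], y6], y2] + [[[[[y1, y5], y4], y6], y2], y3]
In normal form, the second expression is -[[[[[y1, y6], y3], y5], y2], y4] + [[[[[y1, y6], y3], y5], y4], y2]
No match — not equal.


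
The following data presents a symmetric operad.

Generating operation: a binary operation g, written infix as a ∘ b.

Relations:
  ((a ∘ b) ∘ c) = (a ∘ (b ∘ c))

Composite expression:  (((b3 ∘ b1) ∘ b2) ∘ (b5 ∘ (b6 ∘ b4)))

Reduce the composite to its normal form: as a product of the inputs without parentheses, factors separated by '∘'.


b3 ∘ b1 ∘ b2 ∘ b5 ∘ b6 ∘ b4

Key point: g is associative — brackets drop, the b-order remains.
(b3 ∘ b1) reduces to b3 ∘ b1
((b3 ∘ b1) ∘ b2) reduces to b3 ∘ b1 ∘ b2
(b6 ∘ b4) reduces to b6 ∘ b4
(b5 ∘ (b6 ∘ b4)) reduces to b5 ∘ b6 ∘ b4
(((b3 ∘ b1) ∘ b2) ∘ (b5 ∘ (b6 ∘ b4))) reduces to b3 ∘ b1 ∘ b2 ∘ b5 ∘ b6 ∘ b4


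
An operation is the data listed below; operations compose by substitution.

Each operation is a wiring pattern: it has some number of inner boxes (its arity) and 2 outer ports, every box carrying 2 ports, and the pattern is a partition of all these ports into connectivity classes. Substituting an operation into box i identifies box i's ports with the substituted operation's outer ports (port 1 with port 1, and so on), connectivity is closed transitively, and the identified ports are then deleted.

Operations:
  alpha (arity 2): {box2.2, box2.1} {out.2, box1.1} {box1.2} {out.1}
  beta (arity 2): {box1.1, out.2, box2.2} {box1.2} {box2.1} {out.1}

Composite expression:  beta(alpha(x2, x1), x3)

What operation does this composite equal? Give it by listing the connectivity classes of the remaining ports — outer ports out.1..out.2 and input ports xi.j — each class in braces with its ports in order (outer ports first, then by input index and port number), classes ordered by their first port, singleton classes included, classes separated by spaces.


{out.1} {out.2, x3.2} {x1.1, x1.2} {x2.1} {x2.2} {x3.1}

Treat the ports identified at beta as solder joints: merge, then drop.
after alpha, the pattern on (x2, x1) reads {out.1} {out.2, x2.1} {x1.1, x1.2} {x2.2} (out.j = its outer ports)
after beta, the pattern on (x2, x1, x3) reads {out.1} {out.2, x3.2} {x1.1, x1.2} {x2.1} {x2.2} {x3.1} (out.j = its outer ports)


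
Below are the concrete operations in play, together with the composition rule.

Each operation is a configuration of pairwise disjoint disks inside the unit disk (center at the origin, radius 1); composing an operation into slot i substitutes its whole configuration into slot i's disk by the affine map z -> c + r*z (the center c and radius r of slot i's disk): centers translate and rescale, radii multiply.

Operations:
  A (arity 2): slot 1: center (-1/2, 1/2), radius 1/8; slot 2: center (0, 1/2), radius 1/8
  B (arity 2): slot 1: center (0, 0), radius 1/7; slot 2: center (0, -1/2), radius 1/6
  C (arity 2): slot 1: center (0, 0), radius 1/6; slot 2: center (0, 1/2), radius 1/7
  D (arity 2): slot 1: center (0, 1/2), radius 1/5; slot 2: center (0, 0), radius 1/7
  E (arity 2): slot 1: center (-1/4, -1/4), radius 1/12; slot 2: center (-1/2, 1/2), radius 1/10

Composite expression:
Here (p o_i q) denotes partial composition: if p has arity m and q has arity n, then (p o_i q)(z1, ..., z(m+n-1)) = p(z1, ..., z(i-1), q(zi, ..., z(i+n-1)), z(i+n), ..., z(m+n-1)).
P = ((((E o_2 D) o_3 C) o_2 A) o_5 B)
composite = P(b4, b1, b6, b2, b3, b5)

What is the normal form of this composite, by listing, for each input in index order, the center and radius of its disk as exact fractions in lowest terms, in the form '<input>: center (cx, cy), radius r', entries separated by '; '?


b1: center (-51/100, 14/25), radius 1/400; b2: center (-1/2, 1/2), radius 1/420; b3: center (-1/2, 71/140), radius 1/3430; b4: center (-1/4, -1/4), radius 1/12; b5: center (-1/2, 124/245), radius 1/2940; b6: center (-1/2, 14/25), radius 1/400

Affine substitution under E: radii multiply and b-centers shift.
input b4: composing its 1 substitution step yields center (-1/4, -1/4), radius 1/12
input b1: composing its 3 substitution steps yields center (-51/100, 14/25), radius 1/400
input b6: composing its 3 substitution steps yields center (-1/2, 14/25), radius 1/400
input b2: composing its 3 substitution steps yields center (-1/2, 1/2), radius 1/420
input b3: composing its 4 substitution steps yields center (-1/2, 71/140), radius 1/3430
input b5: composing its 4 substitution steps yields center (-1/2, 124/245), radius 1/2940


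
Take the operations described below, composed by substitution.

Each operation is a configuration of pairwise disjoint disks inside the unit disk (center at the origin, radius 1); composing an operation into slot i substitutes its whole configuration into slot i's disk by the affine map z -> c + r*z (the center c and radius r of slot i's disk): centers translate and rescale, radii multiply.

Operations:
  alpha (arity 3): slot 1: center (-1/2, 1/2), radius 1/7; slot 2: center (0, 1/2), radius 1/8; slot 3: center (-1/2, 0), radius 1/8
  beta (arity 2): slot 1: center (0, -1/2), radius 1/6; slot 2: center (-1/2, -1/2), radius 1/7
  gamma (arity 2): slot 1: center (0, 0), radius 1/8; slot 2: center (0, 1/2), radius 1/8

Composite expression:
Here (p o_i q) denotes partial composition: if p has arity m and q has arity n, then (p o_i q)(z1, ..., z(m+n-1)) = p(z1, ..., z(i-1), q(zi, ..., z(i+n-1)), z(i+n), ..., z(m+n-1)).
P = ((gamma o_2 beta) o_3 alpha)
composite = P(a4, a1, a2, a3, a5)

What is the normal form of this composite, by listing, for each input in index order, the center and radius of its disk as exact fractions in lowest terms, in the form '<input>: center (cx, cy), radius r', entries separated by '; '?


a1: center (0, 7/16), radius 1/48; a2: center (-1/14, 25/56), radius 1/392; a3: center (-1/16, 25/56), radius 1/448; a4: center (0, 0), radius 1/8; a5: center (-1/14, 7/16), radius 1/448

Below gamma, radii multiply path by path; the a-disk centers shift.
input a4: composing its 1 substitution step yields center (0, 0), radius 1/8
input a1: composing its 2 substitution steps yields center (0, 7/16), radius 1/48
input a2: composing its 3 substitution steps yields center (-1/14, 25/56), radius 1/392
input a3: composing its 3 substitution steps yields center (-1/16, 25/56), radius 1/448
input a5: composing its 3 substitution steps yields center (-1/14, 7/16), radius 1/448


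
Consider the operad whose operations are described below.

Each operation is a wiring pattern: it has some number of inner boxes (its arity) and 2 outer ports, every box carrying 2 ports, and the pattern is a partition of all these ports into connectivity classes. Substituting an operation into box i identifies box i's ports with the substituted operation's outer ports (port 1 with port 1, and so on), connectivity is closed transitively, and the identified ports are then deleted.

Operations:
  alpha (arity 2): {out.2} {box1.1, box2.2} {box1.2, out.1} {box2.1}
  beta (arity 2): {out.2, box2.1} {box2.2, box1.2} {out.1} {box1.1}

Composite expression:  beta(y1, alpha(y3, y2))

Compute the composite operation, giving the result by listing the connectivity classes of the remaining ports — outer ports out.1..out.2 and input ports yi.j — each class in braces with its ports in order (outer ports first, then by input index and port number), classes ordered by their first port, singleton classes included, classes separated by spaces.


Connectivity passes through glued beta-boundaries; trace each wire chain.
after alpha, the pattern on (y3, y2) reads {out.1, y3.2} {out.2} {y2.1} {y2.2, y3.1} (out.j = its outer ports)
after beta, the pattern on (y1, y3, y2) reads {out.1} {out.2, y3.2} {y1.1} {y1.2} {y2.1} {y2.2, y3.1} (out.j = its outer ports)

{out.1} {out.2, y3.2} {y1.1} {y1.2} {y2.1} {y2.2, y3.1}
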